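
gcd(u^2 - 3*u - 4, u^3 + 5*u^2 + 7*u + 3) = u + 1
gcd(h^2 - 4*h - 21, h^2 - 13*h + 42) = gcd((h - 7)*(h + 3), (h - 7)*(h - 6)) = h - 7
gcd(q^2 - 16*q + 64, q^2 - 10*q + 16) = q - 8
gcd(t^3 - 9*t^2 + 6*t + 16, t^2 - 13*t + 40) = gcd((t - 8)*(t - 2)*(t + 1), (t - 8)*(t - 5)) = t - 8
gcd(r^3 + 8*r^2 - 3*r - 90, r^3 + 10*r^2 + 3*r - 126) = r^2 + 3*r - 18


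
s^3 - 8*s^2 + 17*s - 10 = (s - 5)*(s - 2)*(s - 1)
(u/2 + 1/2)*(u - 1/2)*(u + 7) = u^3/2 + 15*u^2/4 + 3*u/2 - 7/4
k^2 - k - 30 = (k - 6)*(k + 5)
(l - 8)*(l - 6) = l^2 - 14*l + 48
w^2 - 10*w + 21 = (w - 7)*(w - 3)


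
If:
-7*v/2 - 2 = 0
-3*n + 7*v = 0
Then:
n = -4/3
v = -4/7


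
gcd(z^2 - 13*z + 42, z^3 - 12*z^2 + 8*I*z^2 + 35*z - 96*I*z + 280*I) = z - 7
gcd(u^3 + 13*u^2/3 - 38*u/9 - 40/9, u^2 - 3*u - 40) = u + 5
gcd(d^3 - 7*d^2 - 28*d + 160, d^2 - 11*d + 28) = d - 4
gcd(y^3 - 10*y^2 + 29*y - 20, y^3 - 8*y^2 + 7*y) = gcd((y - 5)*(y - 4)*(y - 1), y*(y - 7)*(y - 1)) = y - 1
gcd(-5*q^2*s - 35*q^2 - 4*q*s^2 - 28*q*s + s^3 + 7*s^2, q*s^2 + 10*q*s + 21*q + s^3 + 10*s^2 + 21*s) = q*s + 7*q + s^2 + 7*s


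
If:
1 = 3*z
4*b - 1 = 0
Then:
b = 1/4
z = 1/3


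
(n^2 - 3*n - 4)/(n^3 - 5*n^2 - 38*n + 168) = (n + 1)/(n^2 - n - 42)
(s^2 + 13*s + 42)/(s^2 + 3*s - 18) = (s + 7)/(s - 3)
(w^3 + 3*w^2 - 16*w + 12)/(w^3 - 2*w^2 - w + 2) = (w + 6)/(w + 1)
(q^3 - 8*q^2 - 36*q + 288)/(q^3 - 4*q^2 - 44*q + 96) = (q - 6)/(q - 2)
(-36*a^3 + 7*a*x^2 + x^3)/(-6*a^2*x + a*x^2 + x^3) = (6*a + x)/x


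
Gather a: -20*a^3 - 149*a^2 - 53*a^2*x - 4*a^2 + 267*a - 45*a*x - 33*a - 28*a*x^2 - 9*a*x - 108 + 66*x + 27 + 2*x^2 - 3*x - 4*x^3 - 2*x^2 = -20*a^3 + a^2*(-53*x - 153) + a*(-28*x^2 - 54*x + 234) - 4*x^3 + 63*x - 81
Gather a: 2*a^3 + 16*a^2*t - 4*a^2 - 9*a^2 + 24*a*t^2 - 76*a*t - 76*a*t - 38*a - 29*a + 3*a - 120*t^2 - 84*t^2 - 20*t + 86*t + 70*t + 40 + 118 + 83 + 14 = 2*a^3 + a^2*(16*t - 13) + a*(24*t^2 - 152*t - 64) - 204*t^2 + 136*t + 255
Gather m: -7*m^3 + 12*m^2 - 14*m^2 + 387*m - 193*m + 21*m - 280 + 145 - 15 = -7*m^3 - 2*m^2 + 215*m - 150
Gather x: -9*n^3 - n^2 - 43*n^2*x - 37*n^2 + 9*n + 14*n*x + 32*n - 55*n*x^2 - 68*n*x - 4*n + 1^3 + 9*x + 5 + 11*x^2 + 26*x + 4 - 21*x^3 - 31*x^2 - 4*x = -9*n^3 - 38*n^2 + 37*n - 21*x^3 + x^2*(-55*n - 20) + x*(-43*n^2 - 54*n + 31) + 10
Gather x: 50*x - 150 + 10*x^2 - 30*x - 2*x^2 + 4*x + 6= 8*x^2 + 24*x - 144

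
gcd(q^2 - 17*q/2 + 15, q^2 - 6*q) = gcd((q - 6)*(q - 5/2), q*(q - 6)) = q - 6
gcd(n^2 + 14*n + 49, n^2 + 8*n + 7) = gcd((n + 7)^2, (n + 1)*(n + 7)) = n + 7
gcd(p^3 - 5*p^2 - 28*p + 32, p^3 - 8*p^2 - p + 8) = p^2 - 9*p + 8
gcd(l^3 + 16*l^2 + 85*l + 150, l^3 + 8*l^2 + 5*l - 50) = l^2 + 10*l + 25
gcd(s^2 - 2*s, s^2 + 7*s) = s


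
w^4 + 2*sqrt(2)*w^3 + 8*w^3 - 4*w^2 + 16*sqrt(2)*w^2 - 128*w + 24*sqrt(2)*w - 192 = (w + 2)*(w + 6)*(w - 2*sqrt(2))*(w + 4*sqrt(2))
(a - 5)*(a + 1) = a^2 - 4*a - 5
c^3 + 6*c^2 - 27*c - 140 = (c - 5)*(c + 4)*(c + 7)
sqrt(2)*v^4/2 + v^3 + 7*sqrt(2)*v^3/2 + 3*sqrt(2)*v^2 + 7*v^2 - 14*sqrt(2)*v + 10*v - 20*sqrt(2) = (v + 5)*(v - sqrt(2))*(v + 2*sqrt(2))*(sqrt(2)*v/2 + sqrt(2))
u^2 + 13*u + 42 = (u + 6)*(u + 7)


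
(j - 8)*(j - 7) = j^2 - 15*j + 56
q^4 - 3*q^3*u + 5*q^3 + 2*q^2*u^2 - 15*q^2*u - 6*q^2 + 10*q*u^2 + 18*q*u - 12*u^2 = (q - 1)*(q + 6)*(q - 2*u)*(q - u)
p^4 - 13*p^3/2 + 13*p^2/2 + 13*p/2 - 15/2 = (p - 5)*(p - 3/2)*(p - 1)*(p + 1)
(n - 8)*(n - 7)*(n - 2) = n^3 - 17*n^2 + 86*n - 112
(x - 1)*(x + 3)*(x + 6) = x^3 + 8*x^2 + 9*x - 18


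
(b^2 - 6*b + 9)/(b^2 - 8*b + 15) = (b - 3)/(b - 5)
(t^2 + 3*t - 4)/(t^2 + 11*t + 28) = (t - 1)/(t + 7)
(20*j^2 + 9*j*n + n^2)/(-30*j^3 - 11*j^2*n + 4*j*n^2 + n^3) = (-4*j - n)/(6*j^2 + j*n - n^2)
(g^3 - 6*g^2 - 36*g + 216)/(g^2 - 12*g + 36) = g + 6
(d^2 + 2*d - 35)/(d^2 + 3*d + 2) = (d^2 + 2*d - 35)/(d^2 + 3*d + 2)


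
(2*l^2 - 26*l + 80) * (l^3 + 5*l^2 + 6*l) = 2*l^5 - 16*l^4 - 38*l^3 + 244*l^2 + 480*l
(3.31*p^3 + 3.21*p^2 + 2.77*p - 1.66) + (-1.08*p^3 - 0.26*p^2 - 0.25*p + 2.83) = 2.23*p^3 + 2.95*p^2 + 2.52*p + 1.17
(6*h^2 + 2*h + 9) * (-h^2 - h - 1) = -6*h^4 - 8*h^3 - 17*h^2 - 11*h - 9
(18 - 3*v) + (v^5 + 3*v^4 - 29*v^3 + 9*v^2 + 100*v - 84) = v^5 + 3*v^4 - 29*v^3 + 9*v^2 + 97*v - 66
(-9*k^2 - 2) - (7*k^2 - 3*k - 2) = -16*k^2 + 3*k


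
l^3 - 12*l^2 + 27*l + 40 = (l - 8)*(l - 5)*(l + 1)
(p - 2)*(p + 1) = p^2 - p - 2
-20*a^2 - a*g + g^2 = (-5*a + g)*(4*a + g)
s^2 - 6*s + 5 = (s - 5)*(s - 1)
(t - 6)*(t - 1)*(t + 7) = t^3 - 43*t + 42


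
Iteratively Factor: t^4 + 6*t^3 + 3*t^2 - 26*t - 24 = (t + 1)*(t^3 + 5*t^2 - 2*t - 24) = (t - 2)*(t + 1)*(t^2 + 7*t + 12) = (t - 2)*(t + 1)*(t + 3)*(t + 4)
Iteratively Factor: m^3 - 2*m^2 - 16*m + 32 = (m - 2)*(m^2 - 16) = (m - 4)*(m - 2)*(m + 4)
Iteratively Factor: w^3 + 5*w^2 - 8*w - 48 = (w + 4)*(w^2 + w - 12) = (w - 3)*(w + 4)*(w + 4)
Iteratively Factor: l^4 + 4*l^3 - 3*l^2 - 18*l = (l)*(l^3 + 4*l^2 - 3*l - 18) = l*(l + 3)*(l^2 + l - 6) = l*(l - 2)*(l + 3)*(l + 3)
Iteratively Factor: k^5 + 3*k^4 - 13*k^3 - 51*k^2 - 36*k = (k + 1)*(k^4 + 2*k^3 - 15*k^2 - 36*k) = k*(k + 1)*(k^3 + 2*k^2 - 15*k - 36) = k*(k + 1)*(k + 3)*(k^2 - k - 12) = k*(k - 4)*(k + 1)*(k + 3)*(k + 3)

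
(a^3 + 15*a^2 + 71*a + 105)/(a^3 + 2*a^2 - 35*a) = (a^2 + 8*a + 15)/(a*(a - 5))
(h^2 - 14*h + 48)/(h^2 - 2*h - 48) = (h - 6)/(h + 6)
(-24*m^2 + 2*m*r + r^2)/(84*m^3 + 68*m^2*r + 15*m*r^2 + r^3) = (-4*m + r)/(14*m^2 + 9*m*r + r^2)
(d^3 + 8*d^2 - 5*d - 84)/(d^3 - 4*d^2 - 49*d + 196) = (d^2 + d - 12)/(d^2 - 11*d + 28)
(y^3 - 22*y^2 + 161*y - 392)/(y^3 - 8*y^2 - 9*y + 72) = (y^2 - 14*y + 49)/(y^2 - 9)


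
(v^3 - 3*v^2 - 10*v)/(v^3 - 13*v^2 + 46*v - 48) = v*(v^2 - 3*v - 10)/(v^3 - 13*v^2 + 46*v - 48)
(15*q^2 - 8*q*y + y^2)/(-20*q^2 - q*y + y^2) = (-3*q + y)/(4*q + y)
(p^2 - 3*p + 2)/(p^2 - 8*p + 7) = (p - 2)/(p - 7)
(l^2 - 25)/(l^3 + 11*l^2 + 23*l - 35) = (l - 5)/(l^2 + 6*l - 7)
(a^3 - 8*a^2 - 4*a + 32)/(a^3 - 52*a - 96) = (a - 2)/(a + 6)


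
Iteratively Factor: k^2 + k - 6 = (k - 2)*(k + 3)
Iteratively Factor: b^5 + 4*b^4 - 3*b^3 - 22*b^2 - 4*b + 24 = (b - 1)*(b^4 + 5*b^3 + 2*b^2 - 20*b - 24) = (b - 2)*(b - 1)*(b^3 + 7*b^2 + 16*b + 12) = (b - 2)*(b - 1)*(b + 2)*(b^2 + 5*b + 6) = (b - 2)*(b - 1)*(b + 2)^2*(b + 3)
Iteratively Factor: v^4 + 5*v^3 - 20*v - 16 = (v + 1)*(v^3 + 4*v^2 - 4*v - 16) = (v - 2)*(v + 1)*(v^2 + 6*v + 8) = (v - 2)*(v + 1)*(v + 2)*(v + 4)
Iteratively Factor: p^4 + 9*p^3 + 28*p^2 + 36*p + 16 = (p + 1)*(p^3 + 8*p^2 + 20*p + 16) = (p + 1)*(p + 2)*(p^2 + 6*p + 8) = (p + 1)*(p + 2)*(p + 4)*(p + 2)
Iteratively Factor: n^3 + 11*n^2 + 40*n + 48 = (n + 3)*(n^2 + 8*n + 16) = (n + 3)*(n + 4)*(n + 4)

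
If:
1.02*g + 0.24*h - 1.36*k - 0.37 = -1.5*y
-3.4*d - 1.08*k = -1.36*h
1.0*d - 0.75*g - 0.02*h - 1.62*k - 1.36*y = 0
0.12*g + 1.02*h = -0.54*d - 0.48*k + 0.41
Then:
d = 0.0847955322409354*y + 0.136845635432744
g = 0.244724823296686 - 1.58436391894552*y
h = 0.167730915475166*y + 0.316123669255935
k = -0.0557321894194018*y - 0.032728676188203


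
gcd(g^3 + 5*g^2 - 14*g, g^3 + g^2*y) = g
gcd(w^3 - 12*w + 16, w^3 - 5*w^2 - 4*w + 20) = w - 2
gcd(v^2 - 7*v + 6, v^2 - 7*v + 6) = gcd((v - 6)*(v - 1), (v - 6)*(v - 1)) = v^2 - 7*v + 6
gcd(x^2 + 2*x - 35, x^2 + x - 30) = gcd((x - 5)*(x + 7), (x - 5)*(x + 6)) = x - 5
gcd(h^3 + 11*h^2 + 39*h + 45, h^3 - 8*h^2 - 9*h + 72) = h + 3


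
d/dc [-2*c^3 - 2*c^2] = 2*c*(-3*c - 2)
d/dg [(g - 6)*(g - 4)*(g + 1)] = 3*g^2 - 18*g + 14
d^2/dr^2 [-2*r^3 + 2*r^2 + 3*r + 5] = 4 - 12*r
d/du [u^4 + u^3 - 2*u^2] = u*(4*u^2 + 3*u - 4)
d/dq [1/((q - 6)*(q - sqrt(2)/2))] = 2*((6 - q)*(2*q - sqrt(2))^2 + 2*(-2*q + sqrt(2))*(q - 6)^2)/((q - 6)^3*(2*q - sqrt(2))^3)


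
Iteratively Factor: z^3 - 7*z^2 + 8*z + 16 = (z - 4)*(z^2 - 3*z - 4) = (z - 4)^2*(z + 1)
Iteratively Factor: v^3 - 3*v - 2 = (v + 1)*(v^2 - v - 2) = (v + 1)^2*(v - 2)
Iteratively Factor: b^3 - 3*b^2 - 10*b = (b)*(b^2 - 3*b - 10) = b*(b + 2)*(b - 5)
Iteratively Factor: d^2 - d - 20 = (d + 4)*(d - 5)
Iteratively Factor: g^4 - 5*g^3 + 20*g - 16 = (g - 2)*(g^3 - 3*g^2 - 6*g + 8) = (g - 2)*(g - 1)*(g^2 - 2*g - 8) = (g - 4)*(g - 2)*(g - 1)*(g + 2)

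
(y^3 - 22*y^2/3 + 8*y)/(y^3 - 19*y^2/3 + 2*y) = (3*y - 4)/(3*y - 1)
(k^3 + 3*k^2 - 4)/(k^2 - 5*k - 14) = (k^2 + k - 2)/(k - 7)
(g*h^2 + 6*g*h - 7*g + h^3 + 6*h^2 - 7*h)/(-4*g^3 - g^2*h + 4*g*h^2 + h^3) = (-h^2 - 6*h + 7)/(4*g^2 - 3*g*h - h^2)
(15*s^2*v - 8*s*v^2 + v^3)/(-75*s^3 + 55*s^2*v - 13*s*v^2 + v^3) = -v/(5*s - v)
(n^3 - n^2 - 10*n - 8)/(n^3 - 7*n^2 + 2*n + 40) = (n + 1)/(n - 5)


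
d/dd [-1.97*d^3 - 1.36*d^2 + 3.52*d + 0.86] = -5.91*d^2 - 2.72*d + 3.52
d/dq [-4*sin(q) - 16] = -4*cos(q)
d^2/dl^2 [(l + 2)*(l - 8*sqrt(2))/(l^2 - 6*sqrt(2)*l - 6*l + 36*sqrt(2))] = 4*(-sqrt(2)*l^3 + 4*l^3 - 78*sqrt(2)*l^2 + 36*sqrt(2)*l + 1152*l - 2376*sqrt(2) - 576)/(l^6 - 18*sqrt(2)*l^5 - 18*l^5 + 324*l^4 + 324*sqrt(2)*l^4 - 4104*l^3 - 2376*sqrt(2)*l^3 + 11664*sqrt(2)*l^2 + 23328*l^2 - 46656*sqrt(2)*l - 46656*l + 93312*sqrt(2))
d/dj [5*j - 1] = 5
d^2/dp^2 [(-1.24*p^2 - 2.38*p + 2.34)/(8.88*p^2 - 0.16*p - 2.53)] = (-378.870528*p^3 + 939.96576*p^2 - 340.768224*p + 91.315176)/(700.227072*p^6 - 37.850112*p^5 - 597.822912*p^4 + 21.563648*p^3 + 170.325672*p^2 - 3.072432*p - 16.194277)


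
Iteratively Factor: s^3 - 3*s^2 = (s)*(s^2 - 3*s) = s*(s - 3)*(s)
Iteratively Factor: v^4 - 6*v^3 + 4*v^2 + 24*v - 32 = (v + 2)*(v^3 - 8*v^2 + 20*v - 16) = (v - 2)*(v + 2)*(v^2 - 6*v + 8) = (v - 2)^2*(v + 2)*(v - 4)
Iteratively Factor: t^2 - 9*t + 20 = (t - 5)*(t - 4)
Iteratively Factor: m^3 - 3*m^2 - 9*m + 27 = (m - 3)*(m^2 - 9) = (m - 3)*(m + 3)*(m - 3)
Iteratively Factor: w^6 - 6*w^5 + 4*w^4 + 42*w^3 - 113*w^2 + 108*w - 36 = (w - 2)*(w^5 - 4*w^4 - 4*w^3 + 34*w^2 - 45*w + 18) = (w - 3)*(w - 2)*(w^4 - w^3 - 7*w^2 + 13*w - 6) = (w - 3)*(w - 2)*(w - 1)*(w^3 - 7*w + 6) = (w - 3)*(w - 2)^2*(w - 1)*(w^2 + 2*w - 3) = (w - 3)*(w - 2)^2*(w - 1)^2*(w + 3)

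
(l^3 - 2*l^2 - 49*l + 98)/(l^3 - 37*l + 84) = (l^2 - 9*l + 14)/(l^2 - 7*l + 12)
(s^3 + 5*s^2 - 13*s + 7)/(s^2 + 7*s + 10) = (s^3 + 5*s^2 - 13*s + 7)/(s^2 + 7*s + 10)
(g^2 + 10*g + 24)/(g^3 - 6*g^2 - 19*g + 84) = (g + 6)/(g^2 - 10*g + 21)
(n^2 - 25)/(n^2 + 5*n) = (n - 5)/n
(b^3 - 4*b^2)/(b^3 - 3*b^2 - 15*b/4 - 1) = 4*b^2/(4*b^2 + 4*b + 1)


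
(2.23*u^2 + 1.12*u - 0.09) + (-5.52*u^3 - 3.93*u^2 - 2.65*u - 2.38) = -5.52*u^3 - 1.7*u^2 - 1.53*u - 2.47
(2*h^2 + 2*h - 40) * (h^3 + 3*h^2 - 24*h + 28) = 2*h^5 + 8*h^4 - 82*h^3 - 112*h^2 + 1016*h - 1120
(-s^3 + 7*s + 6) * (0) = 0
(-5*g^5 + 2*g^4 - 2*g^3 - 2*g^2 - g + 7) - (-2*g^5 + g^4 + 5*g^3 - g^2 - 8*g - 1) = -3*g^5 + g^4 - 7*g^3 - g^2 + 7*g + 8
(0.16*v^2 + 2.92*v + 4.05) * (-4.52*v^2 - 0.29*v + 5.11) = -0.7232*v^4 - 13.2448*v^3 - 18.3352*v^2 + 13.7467*v + 20.6955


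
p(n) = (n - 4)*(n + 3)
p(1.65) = -10.93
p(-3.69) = 5.31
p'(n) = 2*n - 1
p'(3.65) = 6.30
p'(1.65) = 2.30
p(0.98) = -12.02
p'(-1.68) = -4.36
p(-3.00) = 0.00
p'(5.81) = 10.62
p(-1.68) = -7.50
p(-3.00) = 0.00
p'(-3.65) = -8.30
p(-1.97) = -6.15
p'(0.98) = 0.96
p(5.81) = 15.95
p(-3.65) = 4.97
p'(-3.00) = -7.00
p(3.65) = -2.33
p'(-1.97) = -4.94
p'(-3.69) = -8.38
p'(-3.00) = -7.00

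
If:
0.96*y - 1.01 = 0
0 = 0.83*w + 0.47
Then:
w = -0.57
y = 1.05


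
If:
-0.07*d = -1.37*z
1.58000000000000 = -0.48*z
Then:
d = -64.42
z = -3.29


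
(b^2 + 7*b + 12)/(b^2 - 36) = (b^2 + 7*b + 12)/(b^2 - 36)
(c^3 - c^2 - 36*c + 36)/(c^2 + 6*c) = c - 7 + 6/c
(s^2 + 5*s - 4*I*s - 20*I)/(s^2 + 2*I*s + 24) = (s + 5)/(s + 6*I)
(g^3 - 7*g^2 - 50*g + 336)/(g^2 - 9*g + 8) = (g^2 + g - 42)/(g - 1)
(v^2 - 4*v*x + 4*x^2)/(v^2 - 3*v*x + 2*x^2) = (-v + 2*x)/(-v + x)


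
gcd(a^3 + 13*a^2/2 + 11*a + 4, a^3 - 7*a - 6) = a + 2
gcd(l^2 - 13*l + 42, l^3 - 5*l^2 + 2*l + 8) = 1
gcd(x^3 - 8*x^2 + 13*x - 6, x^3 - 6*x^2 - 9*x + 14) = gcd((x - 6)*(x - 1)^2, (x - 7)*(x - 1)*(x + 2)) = x - 1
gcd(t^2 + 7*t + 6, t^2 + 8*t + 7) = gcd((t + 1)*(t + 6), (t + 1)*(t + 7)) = t + 1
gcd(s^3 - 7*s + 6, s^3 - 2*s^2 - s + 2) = s^2 - 3*s + 2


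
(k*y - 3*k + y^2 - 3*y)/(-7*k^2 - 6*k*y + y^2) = (y - 3)/(-7*k + y)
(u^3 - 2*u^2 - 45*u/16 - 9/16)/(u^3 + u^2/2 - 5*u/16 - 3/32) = 2*(u - 3)/(2*u - 1)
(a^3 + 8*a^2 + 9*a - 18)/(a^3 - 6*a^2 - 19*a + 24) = (a + 6)/(a - 8)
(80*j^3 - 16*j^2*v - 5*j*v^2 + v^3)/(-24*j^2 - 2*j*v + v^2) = (20*j^2 - 9*j*v + v^2)/(-6*j + v)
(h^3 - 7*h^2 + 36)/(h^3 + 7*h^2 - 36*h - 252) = (h^2 - h - 6)/(h^2 + 13*h + 42)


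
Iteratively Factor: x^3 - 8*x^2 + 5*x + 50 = (x - 5)*(x^2 - 3*x - 10) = (x - 5)*(x + 2)*(x - 5)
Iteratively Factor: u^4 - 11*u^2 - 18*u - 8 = (u - 4)*(u^3 + 4*u^2 + 5*u + 2) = (u - 4)*(u + 1)*(u^2 + 3*u + 2) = (u - 4)*(u + 1)*(u + 2)*(u + 1)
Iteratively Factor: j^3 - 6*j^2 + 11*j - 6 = (j - 1)*(j^2 - 5*j + 6) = (j - 2)*(j - 1)*(j - 3)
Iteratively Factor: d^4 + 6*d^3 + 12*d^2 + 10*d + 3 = (d + 1)*(d^3 + 5*d^2 + 7*d + 3) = (d + 1)^2*(d^2 + 4*d + 3) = (d + 1)^3*(d + 3)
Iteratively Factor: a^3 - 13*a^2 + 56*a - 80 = (a - 4)*(a^2 - 9*a + 20) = (a - 4)^2*(a - 5)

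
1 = 1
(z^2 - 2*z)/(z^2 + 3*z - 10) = z/(z + 5)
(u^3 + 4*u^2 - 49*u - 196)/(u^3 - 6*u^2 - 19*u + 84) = (u + 7)/(u - 3)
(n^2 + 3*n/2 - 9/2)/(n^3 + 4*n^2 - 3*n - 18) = (n - 3/2)/(n^2 + n - 6)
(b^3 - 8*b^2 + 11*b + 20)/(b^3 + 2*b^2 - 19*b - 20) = (b - 5)/(b + 5)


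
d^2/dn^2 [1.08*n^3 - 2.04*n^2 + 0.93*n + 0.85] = 6.48*n - 4.08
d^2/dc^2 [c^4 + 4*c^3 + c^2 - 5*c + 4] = 12*c^2 + 24*c + 2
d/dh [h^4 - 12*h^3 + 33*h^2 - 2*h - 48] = 4*h^3 - 36*h^2 + 66*h - 2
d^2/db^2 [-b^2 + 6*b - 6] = -2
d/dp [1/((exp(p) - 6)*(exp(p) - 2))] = 2*(4 - exp(p))*exp(p)/(exp(4*p) - 16*exp(3*p) + 88*exp(2*p) - 192*exp(p) + 144)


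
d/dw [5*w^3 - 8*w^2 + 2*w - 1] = 15*w^2 - 16*w + 2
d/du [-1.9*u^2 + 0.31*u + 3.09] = 0.31 - 3.8*u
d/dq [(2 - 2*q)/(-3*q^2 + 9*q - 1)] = 2*(-3*q^2 + 6*q - 8)/(9*q^4 - 54*q^3 + 87*q^2 - 18*q + 1)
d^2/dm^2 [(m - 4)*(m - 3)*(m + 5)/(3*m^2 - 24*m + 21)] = 12*(m^3 + 3*m^2 - 45*m + 113)/(m^6 - 24*m^5 + 213*m^4 - 848*m^3 + 1491*m^2 - 1176*m + 343)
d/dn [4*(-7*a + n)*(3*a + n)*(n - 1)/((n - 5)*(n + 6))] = 4*(21*a^2*n^2 - 42*a^2*n + 609*a^2 - 8*a*n^2 + 240*a*n - 120*a + n^4 + 2*n^3 - 91*n^2 + 60*n)/(n^4 + 2*n^3 - 59*n^2 - 60*n + 900)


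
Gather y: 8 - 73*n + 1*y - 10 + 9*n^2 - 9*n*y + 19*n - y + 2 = 9*n^2 - 9*n*y - 54*n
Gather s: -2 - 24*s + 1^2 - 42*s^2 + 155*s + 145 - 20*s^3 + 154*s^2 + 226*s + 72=-20*s^3 + 112*s^2 + 357*s + 216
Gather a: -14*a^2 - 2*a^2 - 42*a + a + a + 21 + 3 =-16*a^2 - 40*a + 24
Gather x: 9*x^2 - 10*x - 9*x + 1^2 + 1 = 9*x^2 - 19*x + 2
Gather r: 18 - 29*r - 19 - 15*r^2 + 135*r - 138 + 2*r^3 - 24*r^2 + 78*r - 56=2*r^3 - 39*r^2 + 184*r - 195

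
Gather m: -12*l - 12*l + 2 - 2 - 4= -24*l - 4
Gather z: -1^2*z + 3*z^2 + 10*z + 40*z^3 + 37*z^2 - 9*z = 40*z^3 + 40*z^2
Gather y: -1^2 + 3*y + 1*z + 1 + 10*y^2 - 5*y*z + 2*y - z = 10*y^2 + y*(5 - 5*z)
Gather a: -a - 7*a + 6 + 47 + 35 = 88 - 8*a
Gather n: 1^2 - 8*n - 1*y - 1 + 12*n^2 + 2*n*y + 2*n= 12*n^2 + n*(2*y - 6) - y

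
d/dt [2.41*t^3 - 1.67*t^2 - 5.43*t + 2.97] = 7.23*t^2 - 3.34*t - 5.43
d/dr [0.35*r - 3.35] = 0.350000000000000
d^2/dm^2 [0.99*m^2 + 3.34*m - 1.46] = 1.98000000000000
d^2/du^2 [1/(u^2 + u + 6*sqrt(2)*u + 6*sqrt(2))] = 2*(-u^2 - 6*sqrt(2)*u - u + (2*u + 1 + 6*sqrt(2))^2 - 6*sqrt(2))/(u^2 + u + 6*sqrt(2)*u + 6*sqrt(2))^3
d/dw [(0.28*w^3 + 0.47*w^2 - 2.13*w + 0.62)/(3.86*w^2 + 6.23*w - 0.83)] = (1.0808*w^4 + 3.4888*w^3 + 10.4527*w^2 - 5.5666*w - 2.0947)/(14.8996*w^4 + 48.0956*w^3 + 32.4053*w^2 - 10.3418*w + 0.6889)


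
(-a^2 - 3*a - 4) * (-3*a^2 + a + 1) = 3*a^4 + 8*a^3 + 8*a^2 - 7*a - 4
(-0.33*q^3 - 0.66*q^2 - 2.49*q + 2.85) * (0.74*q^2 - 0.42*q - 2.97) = -0.2442*q^5 - 0.3498*q^4 - 0.5853*q^3 + 5.115*q^2 + 6.1983*q - 8.4645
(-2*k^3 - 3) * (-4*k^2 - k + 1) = 8*k^5 + 2*k^4 - 2*k^3 + 12*k^2 + 3*k - 3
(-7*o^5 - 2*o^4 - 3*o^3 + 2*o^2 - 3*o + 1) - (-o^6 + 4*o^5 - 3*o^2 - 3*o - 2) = o^6 - 11*o^5 - 2*o^4 - 3*o^3 + 5*o^2 + 3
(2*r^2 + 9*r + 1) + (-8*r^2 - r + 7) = -6*r^2 + 8*r + 8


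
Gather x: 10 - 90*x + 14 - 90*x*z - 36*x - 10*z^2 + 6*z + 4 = x*(-90*z - 126) - 10*z^2 + 6*z + 28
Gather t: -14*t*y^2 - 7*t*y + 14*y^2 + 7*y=t*(-14*y^2 - 7*y) + 14*y^2 + 7*y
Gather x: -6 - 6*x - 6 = -6*x - 12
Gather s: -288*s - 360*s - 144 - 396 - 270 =-648*s - 810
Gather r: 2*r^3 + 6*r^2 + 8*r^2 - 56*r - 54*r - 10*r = 2*r^3 + 14*r^2 - 120*r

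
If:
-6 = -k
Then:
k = 6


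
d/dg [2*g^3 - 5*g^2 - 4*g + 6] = 6*g^2 - 10*g - 4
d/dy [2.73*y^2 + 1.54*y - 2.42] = 5.46*y + 1.54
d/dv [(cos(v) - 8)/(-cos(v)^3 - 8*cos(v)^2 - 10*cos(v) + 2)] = (253*cos(v)/2 + 8*cos(2*v) - cos(3*v)/2 + 86)*sin(v)/(cos(v)^3 + 8*cos(v)^2 + 10*cos(v) - 2)^2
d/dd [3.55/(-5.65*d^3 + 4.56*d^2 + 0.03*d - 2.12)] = (60.1725*d^2 - 32.376*d - 0.1065)/(5.65*d^3 - 4.56*d^2 - 0.03*d + 2.12)^2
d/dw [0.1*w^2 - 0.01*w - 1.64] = 0.2*w - 0.01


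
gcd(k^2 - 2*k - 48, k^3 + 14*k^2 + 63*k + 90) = k + 6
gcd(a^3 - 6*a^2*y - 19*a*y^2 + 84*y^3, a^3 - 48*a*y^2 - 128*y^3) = a + 4*y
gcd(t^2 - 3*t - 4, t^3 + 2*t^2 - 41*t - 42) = t + 1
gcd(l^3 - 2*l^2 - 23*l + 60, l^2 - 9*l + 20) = l - 4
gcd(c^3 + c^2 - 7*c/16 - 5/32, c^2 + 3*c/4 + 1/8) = c + 1/4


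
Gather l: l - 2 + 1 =l - 1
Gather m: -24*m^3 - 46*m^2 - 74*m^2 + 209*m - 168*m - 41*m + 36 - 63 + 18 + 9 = -24*m^3 - 120*m^2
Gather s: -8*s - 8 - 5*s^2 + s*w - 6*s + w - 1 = -5*s^2 + s*(w - 14) + w - 9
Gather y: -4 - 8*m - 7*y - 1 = -8*m - 7*y - 5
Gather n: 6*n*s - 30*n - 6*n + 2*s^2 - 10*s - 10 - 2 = n*(6*s - 36) + 2*s^2 - 10*s - 12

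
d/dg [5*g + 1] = 5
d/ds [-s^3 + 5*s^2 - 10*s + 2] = -3*s^2 + 10*s - 10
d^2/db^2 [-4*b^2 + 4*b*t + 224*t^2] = -8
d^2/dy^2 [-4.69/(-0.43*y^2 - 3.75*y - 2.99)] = (-1.734362*y^2 - 15.12525*y + 4.69*(0.86*y + 3.75)*(1.72*y + 7.5) - 12.059866)/(0.43*y^2 + 3.75*y + 2.99)^3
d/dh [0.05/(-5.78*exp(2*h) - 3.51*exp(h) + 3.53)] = (0.578*exp(h) + 0.1755)*exp(h)/(5.78*exp(2*h) + 3.51*exp(h) - 3.53)^2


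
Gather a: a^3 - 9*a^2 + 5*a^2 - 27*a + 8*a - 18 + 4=a^3 - 4*a^2 - 19*a - 14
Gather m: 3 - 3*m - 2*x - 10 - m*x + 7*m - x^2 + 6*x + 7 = m*(4 - x) - x^2 + 4*x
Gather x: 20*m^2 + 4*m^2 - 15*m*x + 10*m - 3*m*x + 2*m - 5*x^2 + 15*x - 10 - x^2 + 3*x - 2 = 24*m^2 + 12*m - 6*x^2 + x*(18 - 18*m) - 12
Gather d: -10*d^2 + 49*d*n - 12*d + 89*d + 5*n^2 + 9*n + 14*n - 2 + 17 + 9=-10*d^2 + d*(49*n + 77) + 5*n^2 + 23*n + 24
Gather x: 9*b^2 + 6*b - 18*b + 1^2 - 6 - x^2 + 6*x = 9*b^2 - 12*b - x^2 + 6*x - 5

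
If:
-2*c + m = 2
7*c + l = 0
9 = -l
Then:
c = 9/7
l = -9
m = 32/7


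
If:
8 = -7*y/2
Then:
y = -16/7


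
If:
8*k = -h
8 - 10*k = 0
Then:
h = -32/5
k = 4/5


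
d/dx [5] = 0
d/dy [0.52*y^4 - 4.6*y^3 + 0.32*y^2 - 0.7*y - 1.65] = 2.08*y^3 - 13.8*y^2 + 0.64*y - 0.7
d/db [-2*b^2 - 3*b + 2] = -4*b - 3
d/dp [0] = 0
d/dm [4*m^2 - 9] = 8*m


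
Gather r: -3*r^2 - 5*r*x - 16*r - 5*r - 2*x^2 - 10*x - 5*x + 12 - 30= -3*r^2 + r*(-5*x - 21) - 2*x^2 - 15*x - 18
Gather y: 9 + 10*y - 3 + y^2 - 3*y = y^2 + 7*y + 6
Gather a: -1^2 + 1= 0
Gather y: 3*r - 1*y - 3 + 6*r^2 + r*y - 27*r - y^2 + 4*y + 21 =6*r^2 - 24*r - y^2 + y*(r + 3) + 18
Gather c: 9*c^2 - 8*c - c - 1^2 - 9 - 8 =9*c^2 - 9*c - 18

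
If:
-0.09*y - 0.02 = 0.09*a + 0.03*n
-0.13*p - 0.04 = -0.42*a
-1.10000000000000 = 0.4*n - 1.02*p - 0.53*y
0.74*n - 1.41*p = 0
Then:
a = -1.52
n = -9.95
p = -5.22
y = 4.62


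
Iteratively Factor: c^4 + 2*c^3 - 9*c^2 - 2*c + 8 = (c - 1)*(c^3 + 3*c^2 - 6*c - 8) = (c - 1)*(c + 1)*(c^2 + 2*c - 8) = (c - 2)*(c - 1)*(c + 1)*(c + 4)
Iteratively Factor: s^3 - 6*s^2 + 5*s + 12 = (s + 1)*(s^2 - 7*s + 12) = (s - 3)*(s + 1)*(s - 4)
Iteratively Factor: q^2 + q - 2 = (q + 2)*(q - 1)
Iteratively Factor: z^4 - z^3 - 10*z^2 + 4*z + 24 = (z + 2)*(z^3 - 3*z^2 - 4*z + 12) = (z + 2)^2*(z^2 - 5*z + 6) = (z - 3)*(z + 2)^2*(z - 2)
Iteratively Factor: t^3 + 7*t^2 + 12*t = (t + 3)*(t^2 + 4*t) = t*(t + 3)*(t + 4)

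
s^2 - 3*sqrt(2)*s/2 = s*(s - 3*sqrt(2)/2)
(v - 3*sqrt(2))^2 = v^2 - 6*sqrt(2)*v + 18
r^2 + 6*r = r*(r + 6)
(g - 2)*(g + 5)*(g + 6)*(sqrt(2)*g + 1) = sqrt(2)*g^4 + g^3 + 9*sqrt(2)*g^3 + 9*g^2 + 8*sqrt(2)*g^2 - 60*sqrt(2)*g + 8*g - 60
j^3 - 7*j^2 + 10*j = j*(j - 5)*(j - 2)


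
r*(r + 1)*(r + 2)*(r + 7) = r^4 + 10*r^3 + 23*r^2 + 14*r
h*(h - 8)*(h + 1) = h^3 - 7*h^2 - 8*h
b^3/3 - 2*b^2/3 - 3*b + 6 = (b/3 + 1)*(b - 3)*(b - 2)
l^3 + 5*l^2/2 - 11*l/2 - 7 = (l - 2)*(l + 1)*(l + 7/2)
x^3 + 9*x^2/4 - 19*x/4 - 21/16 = (x - 3/2)*(x + 1/4)*(x + 7/2)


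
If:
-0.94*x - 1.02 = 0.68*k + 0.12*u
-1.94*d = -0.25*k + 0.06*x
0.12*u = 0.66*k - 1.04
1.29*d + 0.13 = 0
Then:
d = -0.10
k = -0.58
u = -11.85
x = 0.85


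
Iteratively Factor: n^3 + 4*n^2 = (n)*(n^2 + 4*n) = n*(n + 4)*(n)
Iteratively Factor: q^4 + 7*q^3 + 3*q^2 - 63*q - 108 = (q + 3)*(q^3 + 4*q^2 - 9*q - 36) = (q + 3)^2*(q^2 + q - 12) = (q - 3)*(q + 3)^2*(q + 4)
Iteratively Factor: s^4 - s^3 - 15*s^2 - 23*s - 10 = (s - 5)*(s^3 + 4*s^2 + 5*s + 2) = (s - 5)*(s + 1)*(s^2 + 3*s + 2) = (s - 5)*(s + 1)^2*(s + 2)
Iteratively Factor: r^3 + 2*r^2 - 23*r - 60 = (r + 3)*(r^2 - r - 20) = (r - 5)*(r + 3)*(r + 4)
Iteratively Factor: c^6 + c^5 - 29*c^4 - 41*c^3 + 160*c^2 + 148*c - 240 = (c + 4)*(c^5 - 3*c^4 - 17*c^3 + 27*c^2 + 52*c - 60) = (c - 2)*(c + 4)*(c^4 - c^3 - 19*c^2 - 11*c + 30) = (c - 5)*(c - 2)*(c + 4)*(c^3 + 4*c^2 + c - 6) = (c - 5)*(c - 2)*(c + 3)*(c + 4)*(c^2 + c - 2) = (c - 5)*(c - 2)*(c + 2)*(c + 3)*(c + 4)*(c - 1)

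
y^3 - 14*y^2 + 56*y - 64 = (y - 8)*(y - 4)*(y - 2)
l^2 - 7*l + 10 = (l - 5)*(l - 2)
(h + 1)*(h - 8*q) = h^2 - 8*h*q + h - 8*q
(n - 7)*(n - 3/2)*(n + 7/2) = n^3 - 5*n^2 - 77*n/4 + 147/4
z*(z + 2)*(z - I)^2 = z^4 + 2*z^3 - 2*I*z^3 - z^2 - 4*I*z^2 - 2*z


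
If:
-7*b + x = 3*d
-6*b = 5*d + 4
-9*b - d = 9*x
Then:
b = 7/12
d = -3/2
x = -5/12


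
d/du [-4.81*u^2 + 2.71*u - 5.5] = 2.71 - 9.62*u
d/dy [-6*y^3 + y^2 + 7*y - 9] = -18*y^2 + 2*y + 7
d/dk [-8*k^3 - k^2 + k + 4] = -24*k^2 - 2*k + 1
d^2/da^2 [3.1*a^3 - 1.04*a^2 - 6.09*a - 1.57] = 18.6*a - 2.08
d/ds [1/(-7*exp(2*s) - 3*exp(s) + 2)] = (14*exp(s) + 3)*exp(s)/(7*exp(2*s) + 3*exp(s) - 2)^2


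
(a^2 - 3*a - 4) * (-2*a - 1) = -2*a^3 + 5*a^2 + 11*a + 4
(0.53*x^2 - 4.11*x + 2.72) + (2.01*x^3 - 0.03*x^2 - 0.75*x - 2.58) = 2.01*x^3 + 0.5*x^2 - 4.86*x + 0.14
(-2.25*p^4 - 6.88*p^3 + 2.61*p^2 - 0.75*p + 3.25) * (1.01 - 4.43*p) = 9.9675*p^5 + 28.2059*p^4 - 18.5111*p^3 + 5.9586*p^2 - 15.155*p + 3.2825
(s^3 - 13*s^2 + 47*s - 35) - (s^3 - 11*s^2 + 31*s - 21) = -2*s^2 + 16*s - 14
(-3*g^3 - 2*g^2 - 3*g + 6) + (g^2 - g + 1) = -3*g^3 - g^2 - 4*g + 7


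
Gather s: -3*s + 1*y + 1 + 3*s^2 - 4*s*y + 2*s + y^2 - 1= 3*s^2 + s*(-4*y - 1) + y^2 + y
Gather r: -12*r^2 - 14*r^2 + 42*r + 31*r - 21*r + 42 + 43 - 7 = -26*r^2 + 52*r + 78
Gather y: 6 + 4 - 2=8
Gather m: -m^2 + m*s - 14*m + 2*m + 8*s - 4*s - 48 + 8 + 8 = -m^2 + m*(s - 12) + 4*s - 32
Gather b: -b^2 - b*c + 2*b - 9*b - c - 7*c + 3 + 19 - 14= -b^2 + b*(-c - 7) - 8*c + 8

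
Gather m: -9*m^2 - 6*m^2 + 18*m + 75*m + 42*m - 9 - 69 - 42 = -15*m^2 + 135*m - 120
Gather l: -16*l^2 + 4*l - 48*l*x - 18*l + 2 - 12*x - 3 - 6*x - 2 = -16*l^2 + l*(-48*x - 14) - 18*x - 3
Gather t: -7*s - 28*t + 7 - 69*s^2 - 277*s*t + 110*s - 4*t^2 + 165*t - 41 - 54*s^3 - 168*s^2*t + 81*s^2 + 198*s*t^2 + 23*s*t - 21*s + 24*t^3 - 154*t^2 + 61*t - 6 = -54*s^3 + 12*s^2 + 82*s + 24*t^3 + t^2*(198*s - 158) + t*(-168*s^2 - 254*s + 198) - 40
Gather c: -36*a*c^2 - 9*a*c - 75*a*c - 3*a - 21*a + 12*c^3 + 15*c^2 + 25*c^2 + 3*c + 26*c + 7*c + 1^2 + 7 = -24*a + 12*c^3 + c^2*(40 - 36*a) + c*(36 - 84*a) + 8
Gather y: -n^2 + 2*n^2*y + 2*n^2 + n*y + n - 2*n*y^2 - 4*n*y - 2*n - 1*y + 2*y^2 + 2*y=n^2 - n + y^2*(2 - 2*n) + y*(2*n^2 - 3*n + 1)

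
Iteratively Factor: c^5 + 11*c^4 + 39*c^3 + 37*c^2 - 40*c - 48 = (c + 4)*(c^4 + 7*c^3 + 11*c^2 - 7*c - 12) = (c + 1)*(c + 4)*(c^3 + 6*c^2 + 5*c - 12) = (c + 1)*(c + 4)^2*(c^2 + 2*c - 3) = (c + 1)*(c + 3)*(c + 4)^2*(c - 1)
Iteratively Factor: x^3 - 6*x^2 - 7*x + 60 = (x - 5)*(x^2 - x - 12) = (x - 5)*(x - 4)*(x + 3)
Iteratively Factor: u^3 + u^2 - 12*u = (u + 4)*(u^2 - 3*u) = u*(u + 4)*(u - 3)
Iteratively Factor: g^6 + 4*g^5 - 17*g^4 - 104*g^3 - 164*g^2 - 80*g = (g)*(g^5 + 4*g^4 - 17*g^3 - 104*g^2 - 164*g - 80) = g*(g + 2)*(g^4 + 2*g^3 - 21*g^2 - 62*g - 40) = g*(g + 2)^2*(g^3 - 21*g - 20) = g*(g - 5)*(g + 2)^2*(g^2 + 5*g + 4) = g*(g - 5)*(g + 1)*(g + 2)^2*(g + 4)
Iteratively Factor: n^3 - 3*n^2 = (n)*(n^2 - 3*n) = n*(n - 3)*(n)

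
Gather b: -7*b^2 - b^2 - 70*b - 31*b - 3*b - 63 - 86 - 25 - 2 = -8*b^2 - 104*b - 176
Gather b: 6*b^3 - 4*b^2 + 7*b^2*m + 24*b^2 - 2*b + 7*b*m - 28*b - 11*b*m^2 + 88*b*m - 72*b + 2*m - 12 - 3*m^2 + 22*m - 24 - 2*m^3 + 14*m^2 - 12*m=6*b^3 + b^2*(7*m + 20) + b*(-11*m^2 + 95*m - 102) - 2*m^3 + 11*m^2 + 12*m - 36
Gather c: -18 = -18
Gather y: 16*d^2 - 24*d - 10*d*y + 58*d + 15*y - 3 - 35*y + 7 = 16*d^2 + 34*d + y*(-10*d - 20) + 4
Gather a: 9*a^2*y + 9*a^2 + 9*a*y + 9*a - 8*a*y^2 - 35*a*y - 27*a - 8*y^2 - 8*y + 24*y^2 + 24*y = a^2*(9*y + 9) + a*(-8*y^2 - 26*y - 18) + 16*y^2 + 16*y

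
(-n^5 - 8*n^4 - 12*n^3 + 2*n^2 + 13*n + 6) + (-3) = -n^5 - 8*n^4 - 12*n^3 + 2*n^2 + 13*n + 3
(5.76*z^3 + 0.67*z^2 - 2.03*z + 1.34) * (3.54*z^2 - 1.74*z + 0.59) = 20.3904*z^5 - 7.6506*z^4 - 4.9536*z^3 + 8.6711*z^2 - 3.5293*z + 0.7906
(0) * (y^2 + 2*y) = 0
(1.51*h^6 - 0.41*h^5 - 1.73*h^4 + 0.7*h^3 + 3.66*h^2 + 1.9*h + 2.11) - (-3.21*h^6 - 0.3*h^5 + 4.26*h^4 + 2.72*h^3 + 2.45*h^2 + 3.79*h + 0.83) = 4.72*h^6 - 0.11*h^5 - 5.99*h^4 - 2.02*h^3 + 1.21*h^2 - 1.89*h + 1.28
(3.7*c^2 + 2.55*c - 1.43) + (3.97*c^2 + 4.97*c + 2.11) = 7.67*c^2 + 7.52*c + 0.68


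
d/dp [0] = 0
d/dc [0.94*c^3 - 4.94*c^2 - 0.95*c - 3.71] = 2.82*c^2 - 9.88*c - 0.95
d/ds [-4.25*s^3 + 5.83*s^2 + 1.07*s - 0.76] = -12.75*s^2 + 11.66*s + 1.07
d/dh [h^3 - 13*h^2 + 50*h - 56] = 3*h^2 - 26*h + 50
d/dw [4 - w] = -1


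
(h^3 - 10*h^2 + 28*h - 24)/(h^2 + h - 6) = (h^2 - 8*h + 12)/(h + 3)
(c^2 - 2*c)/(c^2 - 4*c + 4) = c/(c - 2)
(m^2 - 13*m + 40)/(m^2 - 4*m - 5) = (m - 8)/(m + 1)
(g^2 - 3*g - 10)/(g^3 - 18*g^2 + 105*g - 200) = (g + 2)/(g^2 - 13*g + 40)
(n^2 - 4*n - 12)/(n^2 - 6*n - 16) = (n - 6)/(n - 8)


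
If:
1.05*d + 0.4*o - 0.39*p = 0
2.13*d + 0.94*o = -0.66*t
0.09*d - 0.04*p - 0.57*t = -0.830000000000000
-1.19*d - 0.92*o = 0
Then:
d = -1.01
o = 1.30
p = -1.37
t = 1.39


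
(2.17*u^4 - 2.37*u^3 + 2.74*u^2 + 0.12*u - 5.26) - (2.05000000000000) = 2.17*u^4 - 2.37*u^3 + 2.74*u^2 + 0.12*u - 7.31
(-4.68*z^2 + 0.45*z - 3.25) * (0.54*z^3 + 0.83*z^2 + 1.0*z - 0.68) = -2.5272*z^5 - 3.6414*z^4 - 6.0615*z^3 + 0.9349*z^2 - 3.556*z + 2.21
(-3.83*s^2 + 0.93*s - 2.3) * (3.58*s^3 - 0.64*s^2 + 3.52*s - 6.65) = -13.7114*s^5 + 5.7806*s^4 - 22.3108*s^3 + 30.2151*s^2 - 14.2805*s + 15.295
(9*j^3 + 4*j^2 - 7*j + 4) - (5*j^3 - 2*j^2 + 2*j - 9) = 4*j^3 + 6*j^2 - 9*j + 13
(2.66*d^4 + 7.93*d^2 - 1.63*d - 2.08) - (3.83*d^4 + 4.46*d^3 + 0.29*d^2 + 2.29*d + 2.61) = -1.17*d^4 - 4.46*d^3 + 7.64*d^2 - 3.92*d - 4.69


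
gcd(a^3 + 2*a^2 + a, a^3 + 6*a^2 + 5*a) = a^2 + a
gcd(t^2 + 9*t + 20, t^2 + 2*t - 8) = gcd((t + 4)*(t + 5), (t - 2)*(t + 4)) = t + 4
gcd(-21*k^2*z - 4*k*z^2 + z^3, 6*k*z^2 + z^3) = z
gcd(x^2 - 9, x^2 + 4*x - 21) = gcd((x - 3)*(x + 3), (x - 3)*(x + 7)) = x - 3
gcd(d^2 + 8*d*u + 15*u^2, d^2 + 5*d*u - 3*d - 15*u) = d + 5*u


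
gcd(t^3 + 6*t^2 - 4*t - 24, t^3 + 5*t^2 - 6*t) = t + 6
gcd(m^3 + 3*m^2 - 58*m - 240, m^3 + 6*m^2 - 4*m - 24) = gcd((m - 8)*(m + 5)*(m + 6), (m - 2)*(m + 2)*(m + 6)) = m + 6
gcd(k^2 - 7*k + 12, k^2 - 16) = k - 4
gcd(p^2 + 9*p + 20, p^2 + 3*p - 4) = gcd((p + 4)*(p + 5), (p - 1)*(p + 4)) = p + 4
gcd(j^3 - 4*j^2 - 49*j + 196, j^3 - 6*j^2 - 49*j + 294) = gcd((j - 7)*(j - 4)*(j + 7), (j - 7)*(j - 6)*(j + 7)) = j^2 - 49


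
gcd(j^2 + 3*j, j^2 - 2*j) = j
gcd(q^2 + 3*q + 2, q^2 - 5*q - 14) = q + 2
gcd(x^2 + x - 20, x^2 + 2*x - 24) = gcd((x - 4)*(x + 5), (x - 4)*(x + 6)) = x - 4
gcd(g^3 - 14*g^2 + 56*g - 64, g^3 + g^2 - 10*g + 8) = g - 2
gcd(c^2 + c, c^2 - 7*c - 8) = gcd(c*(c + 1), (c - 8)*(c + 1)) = c + 1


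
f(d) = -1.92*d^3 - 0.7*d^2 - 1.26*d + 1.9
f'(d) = -5.76*d^2 - 1.4*d - 1.26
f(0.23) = 1.55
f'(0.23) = -1.89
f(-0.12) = 2.04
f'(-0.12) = -1.17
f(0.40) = 1.16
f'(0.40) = -2.74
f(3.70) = -109.60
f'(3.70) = -85.29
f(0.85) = -0.86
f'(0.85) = -6.61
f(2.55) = -37.70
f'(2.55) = -42.28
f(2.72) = -45.34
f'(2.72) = -47.68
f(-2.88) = 45.59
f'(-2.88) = -45.00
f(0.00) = 1.90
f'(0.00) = -1.26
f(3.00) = -60.02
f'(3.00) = -57.30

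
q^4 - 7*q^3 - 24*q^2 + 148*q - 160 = (q - 8)*(q - 2)^2*(q + 5)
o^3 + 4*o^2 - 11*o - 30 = (o - 3)*(o + 2)*(o + 5)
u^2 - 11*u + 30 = (u - 6)*(u - 5)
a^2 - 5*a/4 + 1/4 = (a - 1)*(a - 1/4)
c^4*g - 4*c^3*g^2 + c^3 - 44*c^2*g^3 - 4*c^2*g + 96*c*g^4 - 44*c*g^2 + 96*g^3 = (c - 8*g)*(c - 2*g)*(c + 6*g)*(c*g + 1)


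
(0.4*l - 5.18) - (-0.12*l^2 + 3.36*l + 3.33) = 0.12*l^2 - 2.96*l - 8.51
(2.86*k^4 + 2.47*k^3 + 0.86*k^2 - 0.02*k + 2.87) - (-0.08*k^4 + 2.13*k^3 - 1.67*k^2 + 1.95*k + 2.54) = 2.94*k^4 + 0.34*k^3 + 2.53*k^2 - 1.97*k + 0.33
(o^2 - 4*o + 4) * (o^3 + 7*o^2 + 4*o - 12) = o^5 + 3*o^4 - 20*o^3 + 64*o - 48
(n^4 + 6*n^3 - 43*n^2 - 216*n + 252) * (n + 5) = n^5 + 11*n^4 - 13*n^3 - 431*n^2 - 828*n + 1260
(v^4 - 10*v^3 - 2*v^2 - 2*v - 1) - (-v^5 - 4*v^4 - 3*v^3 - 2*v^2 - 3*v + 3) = v^5 + 5*v^4 - 7*v^3 + v - 4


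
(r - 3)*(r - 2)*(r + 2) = r^3 - 3*r^2 - 4*r + 12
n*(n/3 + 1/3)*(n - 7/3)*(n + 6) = n^4/3 + 14*n^3/9 - 31*n^2/9 - 14*n/3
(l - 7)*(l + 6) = l^2 - l - 42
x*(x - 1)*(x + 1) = x^3 - x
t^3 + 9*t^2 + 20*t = t*(t + 4)*(t + 5)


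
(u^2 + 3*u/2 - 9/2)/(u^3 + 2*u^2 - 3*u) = (u - 3/2)/(u*(u - 1))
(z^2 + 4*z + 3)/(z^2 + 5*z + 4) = (z + 3)/(z + 4)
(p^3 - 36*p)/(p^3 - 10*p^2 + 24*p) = (p + 6)/(p - 4)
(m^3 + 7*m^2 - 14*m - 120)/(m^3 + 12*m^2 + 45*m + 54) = (m^2 + m - 20)/(m^2 + 6*m + 9)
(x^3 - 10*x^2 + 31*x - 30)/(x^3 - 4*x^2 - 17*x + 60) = (x - 2)/(x + 4)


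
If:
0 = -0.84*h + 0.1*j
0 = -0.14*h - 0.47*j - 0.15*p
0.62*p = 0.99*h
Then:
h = 0.00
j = 0.00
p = 0.00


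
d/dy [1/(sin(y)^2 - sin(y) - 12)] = (1 - 2*sin(y))*cos(y)/(sin(y) + cos(y)^2 + 11)^2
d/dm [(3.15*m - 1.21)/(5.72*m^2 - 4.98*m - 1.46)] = (-18.018*m^2 + 13.8424*m - 10.6248)/(32.7184*m^4 - 56.9712*m^3 + 8.09800000000001*m^2 + 14.5416*m + 2.1316)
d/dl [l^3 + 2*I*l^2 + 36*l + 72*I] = 3*l^2 + 4*I*l + 36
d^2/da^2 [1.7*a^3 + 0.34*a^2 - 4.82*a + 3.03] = 10.2*a + 0.68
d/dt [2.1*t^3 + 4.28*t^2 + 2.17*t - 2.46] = 6.3*t^2 + 8.56*t + 2.17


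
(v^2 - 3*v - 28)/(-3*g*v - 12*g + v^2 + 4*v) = (v - 7)/(-3*g + v)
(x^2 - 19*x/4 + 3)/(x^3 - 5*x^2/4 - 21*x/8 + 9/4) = 2*(x - 4)/(2*x^2 - x - 6)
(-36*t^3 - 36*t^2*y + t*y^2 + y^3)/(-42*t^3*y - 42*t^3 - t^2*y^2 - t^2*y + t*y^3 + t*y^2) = (-6*t^2 - 5*t*y + y^2)/(t*(-7*t*y - 7*t + y^2 + y))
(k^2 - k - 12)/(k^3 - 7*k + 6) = (k - 4)/(k^2 - 3*k + 2)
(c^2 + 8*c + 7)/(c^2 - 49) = (c + 1)/(c - 7)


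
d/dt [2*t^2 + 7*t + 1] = 4*t + 7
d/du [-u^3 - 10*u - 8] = -3*u^2 - 10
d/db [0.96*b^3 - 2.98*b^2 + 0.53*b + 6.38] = 2.88*b^2 - 5.96*b + 0.53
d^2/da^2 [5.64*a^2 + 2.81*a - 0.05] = 11.2800000000000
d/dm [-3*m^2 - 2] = -6*m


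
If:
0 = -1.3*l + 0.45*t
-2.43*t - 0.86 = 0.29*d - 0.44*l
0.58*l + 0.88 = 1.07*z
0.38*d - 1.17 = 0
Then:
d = 3.08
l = -0.27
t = -0.77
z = 0.68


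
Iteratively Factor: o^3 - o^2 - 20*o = (o + 4)*(o^2 - 5*o) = (o - 5)*(o + 4)*(o)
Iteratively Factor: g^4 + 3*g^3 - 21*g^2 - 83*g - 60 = (g + 3)*(g^3 - 21*g - 20) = (g + 1)*(g + 3)*(g^2 - g - 20) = (g + 1)*(g + 3)*(g + 4)*(g - 5)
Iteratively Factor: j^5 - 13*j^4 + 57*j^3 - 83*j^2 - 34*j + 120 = (j - 5)*(j^4 - 8*j^3 + 17*j^2 + 2*j - 24) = (j - 5)*(j - 3)*(j^3 - 5*j^2 + 2*j + 8) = (j - 5)*(j - 3)*(j - 2)*(j^2 - 3*j - 4) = (j - 5)*(j - 3)*(j - 2)*(j + 1)*(j - 4)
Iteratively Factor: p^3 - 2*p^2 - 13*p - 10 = (p - 5)*(p^2 + 3*p + 2) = (p - 5)*(p + 1)*(p + 2)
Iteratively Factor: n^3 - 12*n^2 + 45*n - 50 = (n - 2)*(n^2 - 10*n + 25) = (n - 5)*(n - 2)*(n - 5)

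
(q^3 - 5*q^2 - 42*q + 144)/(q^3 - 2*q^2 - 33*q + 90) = (q - 8)/(q - 5)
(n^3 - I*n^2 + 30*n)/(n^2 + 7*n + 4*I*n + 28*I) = n*(n^2 - I*n + 30)/(n^2 + n*(7 + 4*I) + 28*I)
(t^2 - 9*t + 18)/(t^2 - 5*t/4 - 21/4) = 4*(t - 6)/(4*t + 7)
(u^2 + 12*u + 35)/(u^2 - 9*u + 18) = (u^2 + 12*u + 35)/(u^2 - 9*u + 18)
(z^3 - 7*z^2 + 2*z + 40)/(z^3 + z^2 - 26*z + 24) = (z^2 - 3*z - 10)/(z^2 + 5*z - 6)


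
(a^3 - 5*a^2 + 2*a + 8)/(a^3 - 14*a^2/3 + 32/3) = 3*(a + 1)/(3*a + 4)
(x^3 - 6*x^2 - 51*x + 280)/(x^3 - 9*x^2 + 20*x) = (x^2 - x - 56)/(x*(x - 4))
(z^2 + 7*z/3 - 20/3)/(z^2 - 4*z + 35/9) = 3*(z + 4)/(3*z - 7)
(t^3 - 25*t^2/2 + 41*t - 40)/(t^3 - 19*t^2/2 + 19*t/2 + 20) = (t - 2)/(t + 1)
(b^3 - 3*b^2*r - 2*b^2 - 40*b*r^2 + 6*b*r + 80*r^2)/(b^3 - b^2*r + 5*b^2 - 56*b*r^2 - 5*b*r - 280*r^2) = (b^2 + 5*b*r - 2*b - 10*r)/(b^2 + 7*b*r + 5*b + 35*r)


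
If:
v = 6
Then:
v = 6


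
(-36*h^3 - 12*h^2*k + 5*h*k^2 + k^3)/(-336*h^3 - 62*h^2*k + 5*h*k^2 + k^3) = (6*h^2 + h*k - k^2)/(56*h^2 + h*k - k^2)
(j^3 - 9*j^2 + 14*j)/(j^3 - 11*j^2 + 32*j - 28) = j/(j - 2)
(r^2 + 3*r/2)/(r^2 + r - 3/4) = 2*r/(2*r - 1)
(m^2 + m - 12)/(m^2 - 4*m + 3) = (m + 4)/(m - 1)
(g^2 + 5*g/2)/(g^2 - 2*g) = (g + 5/2)/(g - 2)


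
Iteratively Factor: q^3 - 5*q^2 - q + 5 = (q + 1)*(q^2 - 6*q + 5) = (q - 1)*(q + 1)*(q - 5)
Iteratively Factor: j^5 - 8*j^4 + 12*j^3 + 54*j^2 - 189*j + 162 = (j - 3)*(j^4 - 5*j^3 - 3*j^2 + 45*j - 54) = (j - 3)*(j + 3)*(j^3 - 8*j^2 + 21*j - 18) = (j - 3)^2*(j + 3)*(j^2 - 5*j + 6) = (j - 3)^2*(j - 2)*(j + 3)*(j - 3)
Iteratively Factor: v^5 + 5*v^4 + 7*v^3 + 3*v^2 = (v)*(v^4 + 5*v^3 + 7*v^2 + 3*v) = v*(v + 3)*(v^3 + 2*v^2 + v) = v*(v + 1)*(v + 3)*(v^2 + v) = v^2*(v + 1)*(v + 3)*(v + 1)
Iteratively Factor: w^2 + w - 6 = (w - 2)*(w + 3)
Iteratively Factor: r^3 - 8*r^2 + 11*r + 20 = (r + 1)*(r^2 - 9*r + 20) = (r - 4)*(r + 1)*(r - 5)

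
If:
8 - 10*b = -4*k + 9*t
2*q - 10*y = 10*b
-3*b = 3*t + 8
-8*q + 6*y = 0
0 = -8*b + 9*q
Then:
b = 0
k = -8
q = 0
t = -8/3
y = 0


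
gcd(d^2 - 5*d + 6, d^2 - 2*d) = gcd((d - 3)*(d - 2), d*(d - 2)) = d - 2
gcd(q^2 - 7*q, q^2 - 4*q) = q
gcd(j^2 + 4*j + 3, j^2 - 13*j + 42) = 1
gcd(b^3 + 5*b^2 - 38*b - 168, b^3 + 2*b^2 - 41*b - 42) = b^2 + b - 42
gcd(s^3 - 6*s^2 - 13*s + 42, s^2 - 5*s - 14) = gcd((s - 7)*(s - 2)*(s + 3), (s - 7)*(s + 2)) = s - 7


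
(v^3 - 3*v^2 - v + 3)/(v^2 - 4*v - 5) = (v^2 - 4*v + 3)/(v - 5)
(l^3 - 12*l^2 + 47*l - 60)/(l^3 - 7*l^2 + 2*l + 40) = (l - 3)/(l + 2)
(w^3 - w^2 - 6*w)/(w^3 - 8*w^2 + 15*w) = (w + 2)/(w - 5)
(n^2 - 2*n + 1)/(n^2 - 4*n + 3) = (n - 1)/(n - 3)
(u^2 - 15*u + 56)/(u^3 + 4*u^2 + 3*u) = (u^2 - 15*u + 56)/(u*(u^2 + 4*u + 3))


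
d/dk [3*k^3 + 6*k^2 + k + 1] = 9*k^2 + 12*k + 1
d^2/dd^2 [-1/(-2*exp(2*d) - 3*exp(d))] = (-(2*exp(d) + 3)*(8*exp(d) + 3) + 2*(4*exp(d) + 3)^2)*exp(-d)/(2*exp(d) + 3)^3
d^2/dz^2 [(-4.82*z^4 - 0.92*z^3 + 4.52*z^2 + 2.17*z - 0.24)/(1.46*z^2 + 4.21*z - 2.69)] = (-20.548624*z^6 - 177.759672*z^5 - 399.000564*z^4 + 787.223408*z^3 - 252.580992*z^2 + 2.340372*z + 104.17169)/(3.112136*z^6 + 26.922108*z^5 + 60.429546*z^4 - 24.587663*z^3 - 111.339369*z^2 + 91.391943*z - 19.465109)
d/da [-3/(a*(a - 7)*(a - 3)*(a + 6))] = 6*(2*a^3 - 6*a^2 - 39*a + 63)/(a^2*(a^6 - 8*a^5 - 62*a^4 + 564*a^3 + 513*a^2 - 9828*a + 15876))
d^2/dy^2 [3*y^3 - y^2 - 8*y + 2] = 18*y - 2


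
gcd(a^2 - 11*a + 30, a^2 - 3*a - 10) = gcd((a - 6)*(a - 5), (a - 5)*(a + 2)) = a - 5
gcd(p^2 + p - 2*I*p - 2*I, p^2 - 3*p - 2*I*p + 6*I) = p - 2*I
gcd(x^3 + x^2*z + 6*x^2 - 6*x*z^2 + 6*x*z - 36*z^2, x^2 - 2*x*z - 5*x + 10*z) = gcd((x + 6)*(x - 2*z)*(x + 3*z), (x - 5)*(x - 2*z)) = x - 2*z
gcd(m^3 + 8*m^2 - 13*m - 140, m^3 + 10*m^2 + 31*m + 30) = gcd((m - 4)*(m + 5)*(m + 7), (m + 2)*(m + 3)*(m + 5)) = m + 5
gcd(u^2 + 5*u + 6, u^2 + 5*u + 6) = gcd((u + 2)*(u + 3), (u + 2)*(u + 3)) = u^2 + 5*u + 6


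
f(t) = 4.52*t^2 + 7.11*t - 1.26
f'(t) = 9.04*t + 7.11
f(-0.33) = -3.11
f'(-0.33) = 4.13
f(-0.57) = -3.84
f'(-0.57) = 1.96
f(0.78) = 7.04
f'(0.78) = 14.16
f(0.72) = 6.20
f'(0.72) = 13.62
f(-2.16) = 4.47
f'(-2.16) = -12.42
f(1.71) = 24.12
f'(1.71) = 22.57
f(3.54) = 80.55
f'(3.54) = 39.11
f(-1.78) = 0.41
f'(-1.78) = -8.98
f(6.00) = 204.12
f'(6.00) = 61.35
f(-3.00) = 18.09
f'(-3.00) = -20.01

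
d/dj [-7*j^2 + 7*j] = 7 - 14*j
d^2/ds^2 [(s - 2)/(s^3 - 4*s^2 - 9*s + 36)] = 2*((s - 2)*(-3*s^2 + 8*s + 9)^2 + (-3*s^2 + 8*s - (s - 2)*(3*s - 4) + 9)*(s^3 - 4*s^2 - 9*s + 36))/(s^3 - 4*s^2 - 9*s + 36)^3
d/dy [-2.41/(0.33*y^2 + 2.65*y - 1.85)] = (1.5906*y + 6.3865)/(0.33*y^2 + 2.65*y - 1.85)^2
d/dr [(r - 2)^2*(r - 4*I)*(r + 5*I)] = 4*r^3 + 3*r^2*(-4 + I) + 8*r*(6 - I) - 80 + 4*I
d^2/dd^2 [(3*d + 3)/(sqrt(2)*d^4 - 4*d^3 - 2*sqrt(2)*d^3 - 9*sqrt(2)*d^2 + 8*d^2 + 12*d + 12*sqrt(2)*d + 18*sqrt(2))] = 6*(6*d^4 - 24*d^3 - 16*sqrt(2)*d^3 + 33*d^2 + 54*sqrt(2)*d^2 - 72*d - 18*sqrt(2)*d - 36*sqrt(2) + 162)/(sqrt(2)*d^9 - 9*sqrt(2)*d^8 - 12*d^8 + 33*sqrt(2)*d^7 + 108*d^7 - 212*d^6 - 81*sqrt(2)*d^6 - 684*d^5 + 126*sqrt(2)*d^5 + 162*sqrt(2)*d^4 + 2592*d^4 - 1188*sqrt(2)*d^3 + 864*d^3 - 11664*d^2 + 2916*sqrt(2)*d^2 - 5832*sqrt(2)*d + 11664*d + 5832*sqrt(2))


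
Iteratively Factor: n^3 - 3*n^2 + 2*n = (n - 2)*(n^2 - n) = (n - 2)*(n - 1)*(n)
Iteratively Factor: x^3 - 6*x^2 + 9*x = (x)*(x^2 - 6*x + 9) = x*(x - 3)*(x - 3)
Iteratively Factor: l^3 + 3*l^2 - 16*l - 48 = (l - 4)*(l^2 + 7*l + 12) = (l - 4)*(l + 4)*(l + 3)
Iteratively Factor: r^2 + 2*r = (r + 2)*(r)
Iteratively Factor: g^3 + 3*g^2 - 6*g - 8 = (g + 4)*(g^2 - g - 2) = (g + 1)*(g + 4)*(g - 2)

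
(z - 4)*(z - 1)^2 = z^3 - 6*z^2 + 9*z - 4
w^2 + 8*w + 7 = (w + 1)*(w + 7)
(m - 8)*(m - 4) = m^2 - 12*m + 32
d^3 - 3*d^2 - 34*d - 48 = (d - 8)*(d + 2)*(d + 3)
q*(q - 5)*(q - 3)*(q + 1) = q^4 - 7*q^3 + 7*q^2 + 15*q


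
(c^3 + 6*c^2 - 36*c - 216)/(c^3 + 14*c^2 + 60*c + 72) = (c - 6)/(c + 2)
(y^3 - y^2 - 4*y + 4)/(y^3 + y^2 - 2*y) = (y - 2)/y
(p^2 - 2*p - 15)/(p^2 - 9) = (p - 5)/(p - 3)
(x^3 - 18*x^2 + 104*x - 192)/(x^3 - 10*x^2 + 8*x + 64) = (x - 6)/(x + 2)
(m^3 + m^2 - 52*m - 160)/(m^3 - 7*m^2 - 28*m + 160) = (m + 4)/(m - 4)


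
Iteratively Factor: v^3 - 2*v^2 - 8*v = (v + 2)*(v^2 - 4*v) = v*(v + 2)*(v - 4)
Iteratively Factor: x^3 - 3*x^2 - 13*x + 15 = (x + 3)*(x^2 - 6*x + 5) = (x - 1)*(x + 3)*(x - 5)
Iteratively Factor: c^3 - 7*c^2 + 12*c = (c - 3)*(c^2 - 4*c) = c*(c - 3)*(c - 4)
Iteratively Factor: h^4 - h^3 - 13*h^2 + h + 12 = (h + 1)*(h^3 - 2*h^2 - 11*h + 12) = (h - 4)*(h + 1)*(h^2 + 2*h - 3) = (h - 4)*(h + 1)*(h + 3)*(h - 1)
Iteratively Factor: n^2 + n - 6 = (n - 2)*(n + 3)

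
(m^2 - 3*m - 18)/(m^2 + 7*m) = (m^2 - 3*m - 18)/(m*(m + 7))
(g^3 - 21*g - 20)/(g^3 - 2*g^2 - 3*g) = (g^2 - g - 20)/(g*(g - 3))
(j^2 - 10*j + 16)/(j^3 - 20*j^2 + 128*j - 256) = (j - 2)/(j^2 - 12*j + 32)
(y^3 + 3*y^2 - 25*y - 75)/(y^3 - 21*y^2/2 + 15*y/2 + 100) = 2*(y^2 + 8*y + 15)/(2*y^2 - 11*y - 40)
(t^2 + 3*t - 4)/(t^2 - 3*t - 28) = (t - 1)/(t - 7)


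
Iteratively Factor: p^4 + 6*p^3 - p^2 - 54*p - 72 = (p + 2)*(p^3 + 4*p^2 - 9*p - 36) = (p + 2)*(p + 4)*(p^2 - 9) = (p + 2)*(p + 3)*(p + 4)*(p - 3)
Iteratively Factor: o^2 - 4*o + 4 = (o - 2)*(o - 2)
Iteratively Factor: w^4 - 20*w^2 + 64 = (w - 2)*(w^3 + 2*w^2 - 16*w - 32) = (w - 2)*(w + 2)*(w^2 - 16) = (w - 4)*(w - 2)*(w + 2)*(w + 4)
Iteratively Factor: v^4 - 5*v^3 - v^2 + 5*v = (v - 5)*(v^3 - v) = (v - 5)*(v + 1)*(v^2 - v) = v*(v - 5)*(v + 1)*(v - 1)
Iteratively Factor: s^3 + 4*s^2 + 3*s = (s)*(s^2 + 4*s + 3) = s*(s + 3)*(s + 1)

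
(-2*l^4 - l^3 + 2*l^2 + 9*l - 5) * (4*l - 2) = -8*l^5 + 10*l^3 + 32*l^2 - 38*l + 10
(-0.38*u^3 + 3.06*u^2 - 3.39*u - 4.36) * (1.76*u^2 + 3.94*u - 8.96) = -0.6688*u^5 + 3.8884*u^4 + 9.4948*u^3 - 48.4478*u^2 + 13.196*u + 39.0656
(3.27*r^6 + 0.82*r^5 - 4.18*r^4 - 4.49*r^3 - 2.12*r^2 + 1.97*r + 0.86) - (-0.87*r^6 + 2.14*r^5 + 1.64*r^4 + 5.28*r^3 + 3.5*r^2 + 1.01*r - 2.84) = 4.14*r^6 - 1.32*r^5 - 5.82*r^4 - 9.77*r^3 - 5.62*r^2 + 0.96*r + 3.7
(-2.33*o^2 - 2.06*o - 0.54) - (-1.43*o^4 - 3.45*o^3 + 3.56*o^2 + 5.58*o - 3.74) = 1.43*o^4 + 3.45*o^3 - 5.89*o^2 - 7.64*o + 3.2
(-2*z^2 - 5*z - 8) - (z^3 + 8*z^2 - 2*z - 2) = -z^3 - 10*z^2 - 3*z - 6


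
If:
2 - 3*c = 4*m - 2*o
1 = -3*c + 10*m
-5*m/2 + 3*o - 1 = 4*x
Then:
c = 80*x/111 + 73/111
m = 8*x/37 + 11/37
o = 56*x/37 + 43/74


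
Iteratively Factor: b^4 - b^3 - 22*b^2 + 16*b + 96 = (b - 3)*(b^3 + 2*b^2 - 16*b - 32) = (b - 3)*(b + 2)*(b^2 - 16) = (b - 3)*(b + 2)*(b + 4)*(b - 4)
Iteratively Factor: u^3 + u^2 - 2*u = (u + 2)*(u^2 - u) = u*(u + 2)*(u - 1)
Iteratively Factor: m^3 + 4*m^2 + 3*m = (m)*(m^2 + 4*m + 3) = m*(m + 1)*(m + 3)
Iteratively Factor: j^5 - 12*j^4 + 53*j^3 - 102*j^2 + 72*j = (j)*(j^4 - 12*j^3 + 53*j^2 - 102*j + 72) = j*(j - 3)*(j^3 - 9*j^2 + 26*j - 24) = j*(j - 3)^2*(j^2 - 6*j + 8) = j*(j - 4)*(j - 3)^2*(j - 2)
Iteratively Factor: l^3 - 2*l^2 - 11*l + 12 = (l - 4)*(l^2 + 2*l - 3) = (l - 4)*(l + 3)*(l - 1)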